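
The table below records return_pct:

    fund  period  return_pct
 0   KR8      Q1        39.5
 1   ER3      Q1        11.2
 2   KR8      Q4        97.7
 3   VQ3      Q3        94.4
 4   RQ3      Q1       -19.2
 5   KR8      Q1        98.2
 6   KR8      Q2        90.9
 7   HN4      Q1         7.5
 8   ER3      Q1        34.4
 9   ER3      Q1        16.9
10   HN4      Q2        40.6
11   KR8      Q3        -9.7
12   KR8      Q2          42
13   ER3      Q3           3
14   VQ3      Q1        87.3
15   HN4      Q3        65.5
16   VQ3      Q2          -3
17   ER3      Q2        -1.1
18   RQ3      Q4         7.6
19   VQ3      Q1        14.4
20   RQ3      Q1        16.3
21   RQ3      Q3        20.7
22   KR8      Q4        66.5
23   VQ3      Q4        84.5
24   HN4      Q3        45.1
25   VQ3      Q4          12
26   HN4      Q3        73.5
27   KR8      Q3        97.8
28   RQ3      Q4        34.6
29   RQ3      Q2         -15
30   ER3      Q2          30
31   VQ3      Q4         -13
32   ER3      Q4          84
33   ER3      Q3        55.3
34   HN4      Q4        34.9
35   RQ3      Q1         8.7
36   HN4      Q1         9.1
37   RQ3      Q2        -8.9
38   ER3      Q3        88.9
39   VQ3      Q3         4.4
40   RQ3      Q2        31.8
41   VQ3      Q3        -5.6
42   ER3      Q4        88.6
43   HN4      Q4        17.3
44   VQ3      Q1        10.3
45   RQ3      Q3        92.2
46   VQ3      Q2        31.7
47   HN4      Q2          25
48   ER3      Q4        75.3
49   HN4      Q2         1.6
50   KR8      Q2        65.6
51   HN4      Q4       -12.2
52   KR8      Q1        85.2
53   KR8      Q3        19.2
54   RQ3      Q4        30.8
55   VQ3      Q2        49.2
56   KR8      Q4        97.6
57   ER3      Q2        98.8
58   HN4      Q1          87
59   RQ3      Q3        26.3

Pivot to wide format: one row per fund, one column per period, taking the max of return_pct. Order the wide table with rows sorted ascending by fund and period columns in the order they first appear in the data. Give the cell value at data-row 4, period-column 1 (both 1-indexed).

16.3

With rows sorted ascending by fund, row 4 is fund=RQ3. period columns in first-appearance order: Q1, Q4, Q3, Q2; column 1 is Q1.
Long rows with fund=RQ3, period=Q1: max(-19.2, 16.3, 8.7) = 16.3.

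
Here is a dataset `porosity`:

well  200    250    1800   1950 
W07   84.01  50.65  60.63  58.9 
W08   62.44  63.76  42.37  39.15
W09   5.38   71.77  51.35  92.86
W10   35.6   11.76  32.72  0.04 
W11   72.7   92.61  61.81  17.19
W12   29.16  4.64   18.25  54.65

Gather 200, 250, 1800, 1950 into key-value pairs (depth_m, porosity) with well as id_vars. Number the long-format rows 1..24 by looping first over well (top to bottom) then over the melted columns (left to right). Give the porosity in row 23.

24 rows total (6 × 4). Row 23: index ⌊(23-1)/4⌋ = 5 into well → W12; (23-1) mod 4 = 2 into the melted columns → 1800.
So row 23 is (W12, 1800, 18.25); porosity = 18.25.

18.25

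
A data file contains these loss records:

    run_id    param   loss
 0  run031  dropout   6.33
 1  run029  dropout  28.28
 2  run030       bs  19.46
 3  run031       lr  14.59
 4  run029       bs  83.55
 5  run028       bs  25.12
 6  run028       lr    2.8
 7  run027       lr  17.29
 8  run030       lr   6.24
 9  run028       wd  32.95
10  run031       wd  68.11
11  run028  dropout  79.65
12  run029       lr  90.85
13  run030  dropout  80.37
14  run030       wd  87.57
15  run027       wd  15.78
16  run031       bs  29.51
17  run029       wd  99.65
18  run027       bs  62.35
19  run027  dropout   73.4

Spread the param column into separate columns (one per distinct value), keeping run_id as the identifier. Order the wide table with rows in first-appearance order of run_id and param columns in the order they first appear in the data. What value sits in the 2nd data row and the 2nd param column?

With rows in first-appearance order of run_id, row 2 is run_id=run029. param columns in first-appearance order: dropout, bs, lr, wd; column 2 is bs.
Long rows with run_id=run029, param=bs: loss = 83.55.

83.55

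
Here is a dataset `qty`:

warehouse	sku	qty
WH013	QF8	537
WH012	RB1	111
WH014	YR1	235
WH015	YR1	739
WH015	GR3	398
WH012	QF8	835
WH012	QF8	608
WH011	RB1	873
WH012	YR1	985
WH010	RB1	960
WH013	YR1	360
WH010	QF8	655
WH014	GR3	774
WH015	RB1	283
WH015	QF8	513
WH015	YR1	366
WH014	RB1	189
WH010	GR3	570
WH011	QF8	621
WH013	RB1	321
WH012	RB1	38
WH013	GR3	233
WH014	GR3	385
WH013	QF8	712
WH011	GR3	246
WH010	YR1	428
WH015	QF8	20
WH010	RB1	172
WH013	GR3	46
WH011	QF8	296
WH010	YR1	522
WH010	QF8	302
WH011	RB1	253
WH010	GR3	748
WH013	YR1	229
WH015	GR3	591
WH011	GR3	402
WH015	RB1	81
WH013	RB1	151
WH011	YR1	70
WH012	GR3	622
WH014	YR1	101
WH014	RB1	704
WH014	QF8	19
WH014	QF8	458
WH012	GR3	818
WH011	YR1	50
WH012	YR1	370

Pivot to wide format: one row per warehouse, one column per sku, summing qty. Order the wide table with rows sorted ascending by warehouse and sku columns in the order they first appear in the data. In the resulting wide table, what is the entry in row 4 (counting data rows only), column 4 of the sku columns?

With rows sorted ascending by warehouse, row 4 is warehouse=WH013. sku columns in first-appearance order: QF8, RB1, YR1, GR3; column 4 is GR3.
Long rows with warehouse=WH013, sku=GR3: 233 + 46 = 279.

279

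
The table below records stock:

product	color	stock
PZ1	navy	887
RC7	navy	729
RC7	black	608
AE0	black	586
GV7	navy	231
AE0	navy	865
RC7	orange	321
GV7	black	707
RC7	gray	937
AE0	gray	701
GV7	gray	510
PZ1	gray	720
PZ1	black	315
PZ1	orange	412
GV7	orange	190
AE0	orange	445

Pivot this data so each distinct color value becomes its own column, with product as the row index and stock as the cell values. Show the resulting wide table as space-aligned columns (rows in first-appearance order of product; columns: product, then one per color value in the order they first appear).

Columns: product plus the 4 distinct color values (navy, black, orange, gray).
For example, row PZ1 column navy takes stock=887 from the long row (PZ1, navy).

product  navy  black  orange  gray
PZ1      887   315    412     720 
RC7      729   608    321     937 
AE0      865   586    445     701 
GV7      231   707    190     510 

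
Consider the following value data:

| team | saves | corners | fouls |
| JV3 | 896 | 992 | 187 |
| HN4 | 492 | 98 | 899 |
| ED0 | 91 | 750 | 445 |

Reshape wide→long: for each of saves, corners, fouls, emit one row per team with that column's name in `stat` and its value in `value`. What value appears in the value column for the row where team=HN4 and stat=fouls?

Unpivoting turns each (team, wide-column) pair into one long row.
The wide cell at row HN4, column fouls holds 899, so the long row (HN4, fouls) has value=899.

899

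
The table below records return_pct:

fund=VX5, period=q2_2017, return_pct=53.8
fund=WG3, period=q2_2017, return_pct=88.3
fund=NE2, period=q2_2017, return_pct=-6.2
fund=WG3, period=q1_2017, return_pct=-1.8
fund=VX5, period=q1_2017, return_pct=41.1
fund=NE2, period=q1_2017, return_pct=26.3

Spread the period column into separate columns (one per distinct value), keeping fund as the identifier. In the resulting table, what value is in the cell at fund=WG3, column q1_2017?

Wide layout: rows indexed by fund, columns are the 2 distinct period values (q2_2017, q1_2017).
Cell (fund=WG3, period=q1_2017) draws from the long row where fund=WG3 and period=q1_2017, which has return_pct=-1.8.

-1.8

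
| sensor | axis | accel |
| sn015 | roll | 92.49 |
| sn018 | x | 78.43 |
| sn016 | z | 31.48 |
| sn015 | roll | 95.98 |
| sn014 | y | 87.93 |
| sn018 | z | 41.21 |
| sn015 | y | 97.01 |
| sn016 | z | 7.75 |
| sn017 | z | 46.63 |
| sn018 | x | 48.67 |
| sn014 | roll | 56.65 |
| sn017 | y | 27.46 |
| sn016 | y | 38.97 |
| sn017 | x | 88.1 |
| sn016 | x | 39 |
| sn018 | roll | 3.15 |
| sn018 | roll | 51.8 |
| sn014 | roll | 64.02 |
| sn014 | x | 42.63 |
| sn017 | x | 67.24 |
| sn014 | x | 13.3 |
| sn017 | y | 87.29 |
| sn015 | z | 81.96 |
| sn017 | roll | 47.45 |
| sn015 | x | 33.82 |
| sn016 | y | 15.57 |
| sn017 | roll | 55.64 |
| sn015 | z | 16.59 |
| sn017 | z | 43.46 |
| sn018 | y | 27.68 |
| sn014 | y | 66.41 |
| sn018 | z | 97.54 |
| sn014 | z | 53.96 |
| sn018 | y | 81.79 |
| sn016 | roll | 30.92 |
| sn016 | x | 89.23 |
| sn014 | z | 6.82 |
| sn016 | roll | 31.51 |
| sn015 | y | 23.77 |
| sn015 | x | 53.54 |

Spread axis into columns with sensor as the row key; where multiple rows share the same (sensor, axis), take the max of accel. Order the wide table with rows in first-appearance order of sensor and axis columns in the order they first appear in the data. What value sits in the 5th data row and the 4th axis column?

With rows in first-appearance order of sensor, row 5 is sensor=sn017. axis columns in first-appearance order: roll, x, z, y; column 4 is y.
Long rows with sensor=sn017, axis=y: max(27.46, 87.29) = 87.29.

87.29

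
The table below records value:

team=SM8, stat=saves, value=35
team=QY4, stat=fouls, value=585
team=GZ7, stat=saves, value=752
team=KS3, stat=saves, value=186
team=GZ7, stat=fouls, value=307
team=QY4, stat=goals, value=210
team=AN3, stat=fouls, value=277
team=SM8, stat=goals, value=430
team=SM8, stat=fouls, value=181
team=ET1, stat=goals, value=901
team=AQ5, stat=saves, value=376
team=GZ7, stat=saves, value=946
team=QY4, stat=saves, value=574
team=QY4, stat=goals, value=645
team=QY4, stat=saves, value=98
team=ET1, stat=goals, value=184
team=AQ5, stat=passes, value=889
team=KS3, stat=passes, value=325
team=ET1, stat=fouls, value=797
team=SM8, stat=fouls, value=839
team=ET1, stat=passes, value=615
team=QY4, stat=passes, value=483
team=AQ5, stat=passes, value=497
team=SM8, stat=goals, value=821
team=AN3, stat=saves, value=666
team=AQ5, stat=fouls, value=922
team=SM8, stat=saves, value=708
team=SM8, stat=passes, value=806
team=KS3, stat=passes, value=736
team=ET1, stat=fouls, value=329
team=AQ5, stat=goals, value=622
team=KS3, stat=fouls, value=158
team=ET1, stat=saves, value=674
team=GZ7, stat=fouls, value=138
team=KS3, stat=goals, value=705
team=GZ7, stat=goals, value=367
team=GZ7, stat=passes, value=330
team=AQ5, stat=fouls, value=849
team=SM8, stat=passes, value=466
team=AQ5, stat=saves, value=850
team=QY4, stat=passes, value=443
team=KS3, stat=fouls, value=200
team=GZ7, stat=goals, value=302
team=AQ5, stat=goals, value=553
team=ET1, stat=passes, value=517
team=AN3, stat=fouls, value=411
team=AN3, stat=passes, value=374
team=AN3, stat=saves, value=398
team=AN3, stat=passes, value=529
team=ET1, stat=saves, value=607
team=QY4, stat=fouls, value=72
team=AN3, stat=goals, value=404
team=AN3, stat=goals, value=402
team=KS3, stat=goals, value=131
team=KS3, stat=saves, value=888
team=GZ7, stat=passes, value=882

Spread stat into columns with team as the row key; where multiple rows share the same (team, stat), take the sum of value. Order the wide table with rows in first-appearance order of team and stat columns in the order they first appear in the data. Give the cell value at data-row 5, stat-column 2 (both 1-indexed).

With rows in first-appearance order of team, row 5 is team=AN3. stat columns in first-appearance order: saves, fouls, goals, passes; column 2 is fouls.
Long rows with team=AN3, stat=fouls: 277 + 411 = 688.

688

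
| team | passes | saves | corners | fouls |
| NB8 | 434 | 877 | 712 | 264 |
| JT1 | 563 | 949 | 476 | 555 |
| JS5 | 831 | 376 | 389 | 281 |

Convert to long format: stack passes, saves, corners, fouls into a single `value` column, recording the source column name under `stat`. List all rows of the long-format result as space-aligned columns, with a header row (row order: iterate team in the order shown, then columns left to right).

team  stat     value
NB8   passes   434  
NB8   saves    877  
NB8   corners  712  
NB8   fouls    264  
JT1   passes   563  
JT1   saves    949  
JT1   corners  476  
JT1   fouls    555  
JS5   passes   831  
JS5   saves    376  
JS5   corners  389  
JS5   fouls    281  

Each (team, column) pair becomes one row: 3 × 4 = 12 rows.
For example, (NB8, passes) → value=434.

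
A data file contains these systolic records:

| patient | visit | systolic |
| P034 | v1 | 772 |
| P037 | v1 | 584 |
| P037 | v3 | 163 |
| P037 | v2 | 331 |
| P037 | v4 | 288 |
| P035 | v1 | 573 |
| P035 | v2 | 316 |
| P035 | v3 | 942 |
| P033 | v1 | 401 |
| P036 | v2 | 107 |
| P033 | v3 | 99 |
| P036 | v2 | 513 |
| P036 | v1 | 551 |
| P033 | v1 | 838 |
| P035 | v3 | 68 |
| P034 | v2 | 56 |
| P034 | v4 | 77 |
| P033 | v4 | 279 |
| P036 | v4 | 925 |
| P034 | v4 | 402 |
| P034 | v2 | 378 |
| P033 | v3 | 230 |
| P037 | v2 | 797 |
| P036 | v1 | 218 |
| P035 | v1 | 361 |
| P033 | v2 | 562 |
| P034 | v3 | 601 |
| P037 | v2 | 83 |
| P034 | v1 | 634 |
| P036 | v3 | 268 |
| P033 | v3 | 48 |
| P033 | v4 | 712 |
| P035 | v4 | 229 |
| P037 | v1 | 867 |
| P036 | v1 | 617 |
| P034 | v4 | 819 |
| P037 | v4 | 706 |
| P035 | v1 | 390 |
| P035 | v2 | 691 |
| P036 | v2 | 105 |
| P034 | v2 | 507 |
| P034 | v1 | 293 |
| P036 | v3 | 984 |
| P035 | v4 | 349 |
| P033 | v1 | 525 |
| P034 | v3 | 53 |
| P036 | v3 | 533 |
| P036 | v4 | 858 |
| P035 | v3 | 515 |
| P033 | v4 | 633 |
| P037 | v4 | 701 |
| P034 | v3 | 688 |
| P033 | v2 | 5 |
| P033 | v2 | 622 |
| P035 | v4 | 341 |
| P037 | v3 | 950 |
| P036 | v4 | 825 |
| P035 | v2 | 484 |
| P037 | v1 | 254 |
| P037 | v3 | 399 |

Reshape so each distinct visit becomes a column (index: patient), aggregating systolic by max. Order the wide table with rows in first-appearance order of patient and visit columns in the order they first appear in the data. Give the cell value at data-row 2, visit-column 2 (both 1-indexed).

With rows in first-appearance order of patient, row 2 is patient=P037. visit columns in first-appearance order: v1, v3, v2, v4; column 2 is v3.
Long rows with patient=P037, visit=v3: max(163, 950, 399) = 950.

950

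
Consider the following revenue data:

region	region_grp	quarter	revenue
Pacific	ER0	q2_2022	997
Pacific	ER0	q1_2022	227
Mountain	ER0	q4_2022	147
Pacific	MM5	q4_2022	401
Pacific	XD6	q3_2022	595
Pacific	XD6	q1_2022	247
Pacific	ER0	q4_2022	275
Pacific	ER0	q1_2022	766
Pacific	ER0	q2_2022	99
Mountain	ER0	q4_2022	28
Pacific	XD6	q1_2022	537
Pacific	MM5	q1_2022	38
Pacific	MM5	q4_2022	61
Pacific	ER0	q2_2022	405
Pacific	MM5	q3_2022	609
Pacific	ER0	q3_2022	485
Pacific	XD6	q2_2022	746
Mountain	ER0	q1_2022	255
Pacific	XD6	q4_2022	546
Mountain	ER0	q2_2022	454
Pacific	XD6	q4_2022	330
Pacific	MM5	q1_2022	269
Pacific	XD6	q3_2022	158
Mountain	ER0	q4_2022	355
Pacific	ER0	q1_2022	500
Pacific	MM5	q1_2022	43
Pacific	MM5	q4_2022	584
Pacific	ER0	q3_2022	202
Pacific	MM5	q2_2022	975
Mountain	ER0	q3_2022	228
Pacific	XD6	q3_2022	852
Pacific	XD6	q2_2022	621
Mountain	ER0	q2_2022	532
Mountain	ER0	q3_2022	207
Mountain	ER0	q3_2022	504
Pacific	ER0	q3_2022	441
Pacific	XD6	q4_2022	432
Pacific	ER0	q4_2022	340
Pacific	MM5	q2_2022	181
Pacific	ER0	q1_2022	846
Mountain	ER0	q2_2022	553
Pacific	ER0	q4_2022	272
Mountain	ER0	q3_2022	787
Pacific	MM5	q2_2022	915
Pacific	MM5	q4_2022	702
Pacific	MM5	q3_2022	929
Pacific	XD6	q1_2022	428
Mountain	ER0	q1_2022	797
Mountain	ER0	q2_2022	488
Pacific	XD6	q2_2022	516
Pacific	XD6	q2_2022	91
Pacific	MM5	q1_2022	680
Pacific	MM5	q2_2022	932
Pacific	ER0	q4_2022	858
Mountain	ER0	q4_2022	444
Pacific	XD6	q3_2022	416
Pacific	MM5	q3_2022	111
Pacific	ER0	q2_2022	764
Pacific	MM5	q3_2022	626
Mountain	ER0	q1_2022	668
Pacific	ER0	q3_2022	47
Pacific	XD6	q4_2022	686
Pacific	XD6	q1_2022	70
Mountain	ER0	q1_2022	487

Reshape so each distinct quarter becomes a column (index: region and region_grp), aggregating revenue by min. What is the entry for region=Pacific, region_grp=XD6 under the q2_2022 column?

Rows with region=Pacific, region_grp=XD6 and quarter=q2_2022: revenue values are 746, 621, 516, 91.
min(746, 621, 516, 91) = 91.

91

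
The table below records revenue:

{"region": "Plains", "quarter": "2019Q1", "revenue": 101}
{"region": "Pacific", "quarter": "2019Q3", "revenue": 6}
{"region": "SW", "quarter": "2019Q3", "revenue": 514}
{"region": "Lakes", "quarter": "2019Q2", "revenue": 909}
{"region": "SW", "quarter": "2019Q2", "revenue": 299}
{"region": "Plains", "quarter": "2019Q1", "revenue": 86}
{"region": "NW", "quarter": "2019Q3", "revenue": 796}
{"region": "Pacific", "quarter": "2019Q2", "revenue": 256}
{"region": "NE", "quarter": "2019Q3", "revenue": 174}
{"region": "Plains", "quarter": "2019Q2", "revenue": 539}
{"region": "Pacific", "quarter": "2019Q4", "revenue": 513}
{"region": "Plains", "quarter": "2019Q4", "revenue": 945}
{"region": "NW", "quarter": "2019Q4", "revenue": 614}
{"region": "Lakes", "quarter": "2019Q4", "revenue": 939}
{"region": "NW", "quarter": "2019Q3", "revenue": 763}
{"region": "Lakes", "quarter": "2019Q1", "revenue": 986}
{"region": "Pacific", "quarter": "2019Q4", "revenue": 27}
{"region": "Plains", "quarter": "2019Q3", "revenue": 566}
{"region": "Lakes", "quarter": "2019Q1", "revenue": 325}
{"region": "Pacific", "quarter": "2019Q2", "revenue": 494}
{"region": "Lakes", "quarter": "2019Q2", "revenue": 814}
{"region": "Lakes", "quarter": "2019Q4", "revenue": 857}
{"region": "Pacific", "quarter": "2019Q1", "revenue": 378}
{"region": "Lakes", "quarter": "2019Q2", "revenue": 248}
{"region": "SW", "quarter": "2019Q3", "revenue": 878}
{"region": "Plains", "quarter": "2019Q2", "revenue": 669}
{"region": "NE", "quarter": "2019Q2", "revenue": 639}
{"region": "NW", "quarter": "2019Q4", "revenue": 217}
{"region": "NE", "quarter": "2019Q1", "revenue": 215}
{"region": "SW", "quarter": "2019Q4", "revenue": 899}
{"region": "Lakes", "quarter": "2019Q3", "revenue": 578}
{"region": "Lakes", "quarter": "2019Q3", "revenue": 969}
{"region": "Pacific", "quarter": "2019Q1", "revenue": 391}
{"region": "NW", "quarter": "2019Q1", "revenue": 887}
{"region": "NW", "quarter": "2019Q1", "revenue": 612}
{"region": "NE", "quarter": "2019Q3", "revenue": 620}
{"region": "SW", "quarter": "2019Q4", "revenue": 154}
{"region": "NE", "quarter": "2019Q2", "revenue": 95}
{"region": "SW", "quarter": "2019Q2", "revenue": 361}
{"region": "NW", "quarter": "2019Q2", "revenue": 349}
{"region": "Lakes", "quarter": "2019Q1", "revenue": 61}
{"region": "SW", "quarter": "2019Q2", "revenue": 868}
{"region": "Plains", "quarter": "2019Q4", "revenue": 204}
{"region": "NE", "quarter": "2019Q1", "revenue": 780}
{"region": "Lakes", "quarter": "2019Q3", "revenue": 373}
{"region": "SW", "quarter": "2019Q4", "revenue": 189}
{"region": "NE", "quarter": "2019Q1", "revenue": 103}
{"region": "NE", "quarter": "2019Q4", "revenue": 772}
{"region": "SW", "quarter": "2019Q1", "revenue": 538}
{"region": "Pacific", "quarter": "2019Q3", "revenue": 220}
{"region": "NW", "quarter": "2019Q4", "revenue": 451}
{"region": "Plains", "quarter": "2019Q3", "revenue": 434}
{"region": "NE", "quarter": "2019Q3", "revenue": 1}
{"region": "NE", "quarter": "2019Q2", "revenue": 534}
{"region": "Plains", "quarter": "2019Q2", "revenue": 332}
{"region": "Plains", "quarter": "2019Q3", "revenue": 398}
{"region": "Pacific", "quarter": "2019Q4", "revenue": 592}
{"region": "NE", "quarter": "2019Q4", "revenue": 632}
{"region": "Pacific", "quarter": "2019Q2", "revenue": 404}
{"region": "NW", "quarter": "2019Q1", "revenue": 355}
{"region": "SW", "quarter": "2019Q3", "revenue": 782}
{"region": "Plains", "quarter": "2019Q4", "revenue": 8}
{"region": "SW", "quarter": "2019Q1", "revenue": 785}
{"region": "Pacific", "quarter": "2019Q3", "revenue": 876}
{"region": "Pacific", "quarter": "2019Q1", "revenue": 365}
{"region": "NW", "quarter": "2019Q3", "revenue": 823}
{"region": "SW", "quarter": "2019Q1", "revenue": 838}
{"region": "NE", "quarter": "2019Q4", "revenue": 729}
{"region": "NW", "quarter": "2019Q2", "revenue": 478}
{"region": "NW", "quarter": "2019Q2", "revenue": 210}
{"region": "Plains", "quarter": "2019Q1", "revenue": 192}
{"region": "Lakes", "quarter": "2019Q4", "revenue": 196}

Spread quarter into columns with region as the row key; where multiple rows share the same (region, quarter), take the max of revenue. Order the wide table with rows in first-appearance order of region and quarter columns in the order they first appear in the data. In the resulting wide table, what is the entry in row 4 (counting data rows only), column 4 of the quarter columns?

With rows in first-appearance order of region, row 4 is region=Lakes. quarter columns in first-appearance order: 2019Q1, 2019Q3, 2019Q2, 2019Q4; column 4 is 2019Q4.
Long rows with region=Lakes, quarter=2019Q4: max(939, 857, 196) = 939.

939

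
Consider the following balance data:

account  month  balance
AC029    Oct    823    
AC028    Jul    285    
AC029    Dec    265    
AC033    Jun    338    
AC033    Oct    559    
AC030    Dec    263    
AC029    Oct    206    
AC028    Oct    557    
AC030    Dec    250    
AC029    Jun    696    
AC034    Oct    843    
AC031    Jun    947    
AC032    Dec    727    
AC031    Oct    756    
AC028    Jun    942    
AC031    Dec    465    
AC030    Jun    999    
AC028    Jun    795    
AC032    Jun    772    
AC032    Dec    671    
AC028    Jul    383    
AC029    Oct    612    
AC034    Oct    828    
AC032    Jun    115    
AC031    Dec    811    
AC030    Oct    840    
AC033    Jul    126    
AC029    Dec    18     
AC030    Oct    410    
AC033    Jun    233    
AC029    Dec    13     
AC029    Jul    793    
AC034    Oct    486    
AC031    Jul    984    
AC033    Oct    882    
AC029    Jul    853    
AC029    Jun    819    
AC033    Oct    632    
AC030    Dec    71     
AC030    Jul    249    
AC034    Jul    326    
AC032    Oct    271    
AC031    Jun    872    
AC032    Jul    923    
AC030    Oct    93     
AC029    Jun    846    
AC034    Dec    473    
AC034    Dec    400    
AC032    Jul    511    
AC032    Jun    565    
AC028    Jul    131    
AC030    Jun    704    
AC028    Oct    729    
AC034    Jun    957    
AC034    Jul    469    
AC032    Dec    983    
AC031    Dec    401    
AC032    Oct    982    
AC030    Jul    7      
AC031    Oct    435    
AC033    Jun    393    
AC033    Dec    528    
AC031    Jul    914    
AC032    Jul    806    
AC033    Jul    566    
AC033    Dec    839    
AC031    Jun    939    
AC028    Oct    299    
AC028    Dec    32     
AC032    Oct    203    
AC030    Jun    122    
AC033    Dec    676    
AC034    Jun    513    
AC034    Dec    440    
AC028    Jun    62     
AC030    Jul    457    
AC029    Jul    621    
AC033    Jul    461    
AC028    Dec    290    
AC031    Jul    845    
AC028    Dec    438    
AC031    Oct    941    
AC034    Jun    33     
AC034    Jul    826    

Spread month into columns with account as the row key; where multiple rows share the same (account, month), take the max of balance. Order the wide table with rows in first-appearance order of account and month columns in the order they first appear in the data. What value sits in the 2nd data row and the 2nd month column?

383

With rows in first-appearance order of account, row 2 is account=AC028. month columns in first-appearance order: Oct, Jul, Dec, Jun; column 2 is Jul.
Long rows with account=AC028, month=Jul: max(285, 383, 131) = 383.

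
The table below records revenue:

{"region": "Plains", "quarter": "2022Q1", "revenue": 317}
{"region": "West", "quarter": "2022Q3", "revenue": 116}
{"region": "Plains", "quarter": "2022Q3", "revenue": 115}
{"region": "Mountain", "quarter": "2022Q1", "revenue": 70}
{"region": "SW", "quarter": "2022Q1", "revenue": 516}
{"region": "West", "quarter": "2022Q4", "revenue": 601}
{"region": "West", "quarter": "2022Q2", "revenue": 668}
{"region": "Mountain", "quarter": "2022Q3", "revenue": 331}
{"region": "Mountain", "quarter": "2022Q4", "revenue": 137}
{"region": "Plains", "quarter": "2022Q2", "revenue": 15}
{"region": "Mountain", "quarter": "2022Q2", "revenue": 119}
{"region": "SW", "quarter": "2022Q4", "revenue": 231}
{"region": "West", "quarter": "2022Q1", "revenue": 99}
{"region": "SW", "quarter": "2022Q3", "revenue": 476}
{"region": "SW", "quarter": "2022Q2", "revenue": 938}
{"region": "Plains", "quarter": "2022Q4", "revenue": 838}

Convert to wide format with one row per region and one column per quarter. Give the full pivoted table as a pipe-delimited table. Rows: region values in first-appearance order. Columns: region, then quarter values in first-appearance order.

Columns: region plus the 4 distinct quarter values (2022Q1, 2022Q3, 2022Q4, 2022Q2).
For example, row Plains column 2022Q1 takes revenue=317 from the long row (Plains, 2022Q1).

| region | 2022Q1 | 2022Q3 | 2022Q4 | 2022Q2 |
| Plains | 317 | 115 | 838 | 15 |
| West | 99 | 116 | 601 | 668 |
| Mountain | 70 | 331 | 137 | 119 |
| SW | 516 | 476 | 231 | 938 |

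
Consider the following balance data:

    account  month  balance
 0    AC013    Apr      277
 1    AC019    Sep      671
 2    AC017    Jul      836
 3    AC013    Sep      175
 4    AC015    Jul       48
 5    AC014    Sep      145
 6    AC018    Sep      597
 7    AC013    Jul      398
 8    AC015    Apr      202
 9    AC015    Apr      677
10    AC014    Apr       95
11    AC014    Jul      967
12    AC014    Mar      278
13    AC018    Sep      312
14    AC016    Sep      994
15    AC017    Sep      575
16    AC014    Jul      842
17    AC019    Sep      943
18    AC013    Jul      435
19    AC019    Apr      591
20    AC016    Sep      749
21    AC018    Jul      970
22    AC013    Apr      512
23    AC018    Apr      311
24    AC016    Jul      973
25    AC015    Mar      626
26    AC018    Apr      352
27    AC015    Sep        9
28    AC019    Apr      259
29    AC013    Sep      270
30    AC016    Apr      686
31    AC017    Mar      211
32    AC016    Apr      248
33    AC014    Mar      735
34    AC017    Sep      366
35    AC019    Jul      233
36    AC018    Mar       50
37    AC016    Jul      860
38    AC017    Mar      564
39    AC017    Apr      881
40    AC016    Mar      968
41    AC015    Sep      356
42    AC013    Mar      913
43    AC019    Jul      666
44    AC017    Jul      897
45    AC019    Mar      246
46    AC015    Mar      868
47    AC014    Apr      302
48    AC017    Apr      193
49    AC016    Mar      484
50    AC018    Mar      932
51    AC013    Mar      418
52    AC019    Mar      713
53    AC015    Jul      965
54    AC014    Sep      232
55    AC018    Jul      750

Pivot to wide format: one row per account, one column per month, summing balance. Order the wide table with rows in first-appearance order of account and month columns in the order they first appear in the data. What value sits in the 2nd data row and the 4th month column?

959

With rows in first-appearance order of account, row 2 is account=AC019. month columns in first-appearance order: Apr, Sep, Jul, Mar; column 4 is Mar.
Long rows with account=AC019, month=Mar: 246 + 713 = 959.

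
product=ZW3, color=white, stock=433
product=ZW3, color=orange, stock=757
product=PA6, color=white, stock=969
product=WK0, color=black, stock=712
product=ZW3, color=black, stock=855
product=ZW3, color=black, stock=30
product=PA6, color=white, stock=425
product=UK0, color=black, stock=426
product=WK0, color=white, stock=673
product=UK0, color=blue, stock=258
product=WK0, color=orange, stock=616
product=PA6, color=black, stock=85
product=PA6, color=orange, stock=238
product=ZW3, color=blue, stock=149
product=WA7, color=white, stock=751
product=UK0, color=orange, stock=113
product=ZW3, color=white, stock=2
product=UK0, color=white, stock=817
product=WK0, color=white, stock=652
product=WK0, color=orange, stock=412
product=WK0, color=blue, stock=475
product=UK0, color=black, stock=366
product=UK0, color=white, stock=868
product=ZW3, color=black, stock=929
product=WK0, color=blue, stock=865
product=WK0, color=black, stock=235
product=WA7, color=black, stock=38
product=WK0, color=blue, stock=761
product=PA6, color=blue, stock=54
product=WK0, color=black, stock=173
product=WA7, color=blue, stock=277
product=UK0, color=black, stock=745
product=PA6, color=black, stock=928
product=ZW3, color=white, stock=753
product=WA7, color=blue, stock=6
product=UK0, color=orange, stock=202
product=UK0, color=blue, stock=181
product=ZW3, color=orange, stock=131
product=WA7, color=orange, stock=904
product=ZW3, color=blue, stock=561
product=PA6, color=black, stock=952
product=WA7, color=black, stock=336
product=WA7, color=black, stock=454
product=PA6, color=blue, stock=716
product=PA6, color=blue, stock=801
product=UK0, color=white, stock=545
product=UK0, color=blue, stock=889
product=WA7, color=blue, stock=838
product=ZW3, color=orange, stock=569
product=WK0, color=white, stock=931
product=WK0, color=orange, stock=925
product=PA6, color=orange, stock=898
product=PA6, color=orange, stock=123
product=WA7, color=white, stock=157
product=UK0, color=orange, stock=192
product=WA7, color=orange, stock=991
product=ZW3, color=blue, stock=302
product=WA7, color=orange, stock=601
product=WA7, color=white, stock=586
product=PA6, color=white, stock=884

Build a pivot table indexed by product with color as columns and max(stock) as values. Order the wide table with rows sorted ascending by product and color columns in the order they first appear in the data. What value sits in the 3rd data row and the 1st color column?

751

With rows sorted ascending by product, row 3 is product=WA7. color columns in first-appearance order: white, orange, black, blue; column 1 is white.
Long rows with product=WA7, color=white: max(751, 157, 586) = 751.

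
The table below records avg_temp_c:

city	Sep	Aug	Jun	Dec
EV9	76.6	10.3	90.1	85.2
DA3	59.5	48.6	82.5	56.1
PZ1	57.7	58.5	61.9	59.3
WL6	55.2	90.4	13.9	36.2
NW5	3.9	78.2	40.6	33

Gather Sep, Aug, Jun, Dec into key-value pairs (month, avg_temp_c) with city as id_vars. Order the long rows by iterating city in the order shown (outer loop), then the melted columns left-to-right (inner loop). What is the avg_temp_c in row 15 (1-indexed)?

13.9

20 rows total (5 × 4). Row 15: index ⌊(15-1)/4⌋ = 3 into city → WL6; (15-1) mod 4 = 2 into the melted columns → Jun.
So row 15 is (WL6, Jun, 13.9); avg_temp_c = 13.9.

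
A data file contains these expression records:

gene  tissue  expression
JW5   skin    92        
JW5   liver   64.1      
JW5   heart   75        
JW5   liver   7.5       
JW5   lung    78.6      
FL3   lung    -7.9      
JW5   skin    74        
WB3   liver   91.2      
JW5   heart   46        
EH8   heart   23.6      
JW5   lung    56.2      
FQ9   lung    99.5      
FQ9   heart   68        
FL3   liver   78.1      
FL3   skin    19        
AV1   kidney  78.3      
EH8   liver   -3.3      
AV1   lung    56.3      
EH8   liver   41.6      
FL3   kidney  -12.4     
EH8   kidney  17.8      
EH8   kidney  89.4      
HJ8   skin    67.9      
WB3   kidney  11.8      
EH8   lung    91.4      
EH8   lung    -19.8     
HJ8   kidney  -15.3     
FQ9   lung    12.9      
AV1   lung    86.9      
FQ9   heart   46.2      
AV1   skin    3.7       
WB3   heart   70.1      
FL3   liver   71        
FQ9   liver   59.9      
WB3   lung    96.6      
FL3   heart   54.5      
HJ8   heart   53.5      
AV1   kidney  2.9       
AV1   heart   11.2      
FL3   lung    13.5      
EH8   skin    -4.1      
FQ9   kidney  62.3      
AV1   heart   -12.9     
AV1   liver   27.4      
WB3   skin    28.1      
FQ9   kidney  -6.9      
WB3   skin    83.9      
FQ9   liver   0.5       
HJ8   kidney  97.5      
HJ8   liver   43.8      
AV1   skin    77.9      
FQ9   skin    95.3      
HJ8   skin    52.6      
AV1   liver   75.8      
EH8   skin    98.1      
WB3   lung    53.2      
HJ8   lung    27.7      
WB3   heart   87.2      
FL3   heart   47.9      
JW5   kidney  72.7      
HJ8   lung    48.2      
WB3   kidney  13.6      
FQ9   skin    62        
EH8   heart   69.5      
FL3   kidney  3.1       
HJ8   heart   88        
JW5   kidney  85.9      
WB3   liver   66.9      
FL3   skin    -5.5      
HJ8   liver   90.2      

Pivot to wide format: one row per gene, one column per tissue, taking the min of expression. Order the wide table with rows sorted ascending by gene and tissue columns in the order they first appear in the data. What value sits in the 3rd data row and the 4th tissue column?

With rows sorted ascending by gene, row 3 is gene=FL3. tissue columns in first-appearance order: skin, liver, heart, lung, kidney; column 4 is lung.
Long rows with gene=FL3, tissue=lung: min(-7.9, 13.5) = -7.9.

-7.9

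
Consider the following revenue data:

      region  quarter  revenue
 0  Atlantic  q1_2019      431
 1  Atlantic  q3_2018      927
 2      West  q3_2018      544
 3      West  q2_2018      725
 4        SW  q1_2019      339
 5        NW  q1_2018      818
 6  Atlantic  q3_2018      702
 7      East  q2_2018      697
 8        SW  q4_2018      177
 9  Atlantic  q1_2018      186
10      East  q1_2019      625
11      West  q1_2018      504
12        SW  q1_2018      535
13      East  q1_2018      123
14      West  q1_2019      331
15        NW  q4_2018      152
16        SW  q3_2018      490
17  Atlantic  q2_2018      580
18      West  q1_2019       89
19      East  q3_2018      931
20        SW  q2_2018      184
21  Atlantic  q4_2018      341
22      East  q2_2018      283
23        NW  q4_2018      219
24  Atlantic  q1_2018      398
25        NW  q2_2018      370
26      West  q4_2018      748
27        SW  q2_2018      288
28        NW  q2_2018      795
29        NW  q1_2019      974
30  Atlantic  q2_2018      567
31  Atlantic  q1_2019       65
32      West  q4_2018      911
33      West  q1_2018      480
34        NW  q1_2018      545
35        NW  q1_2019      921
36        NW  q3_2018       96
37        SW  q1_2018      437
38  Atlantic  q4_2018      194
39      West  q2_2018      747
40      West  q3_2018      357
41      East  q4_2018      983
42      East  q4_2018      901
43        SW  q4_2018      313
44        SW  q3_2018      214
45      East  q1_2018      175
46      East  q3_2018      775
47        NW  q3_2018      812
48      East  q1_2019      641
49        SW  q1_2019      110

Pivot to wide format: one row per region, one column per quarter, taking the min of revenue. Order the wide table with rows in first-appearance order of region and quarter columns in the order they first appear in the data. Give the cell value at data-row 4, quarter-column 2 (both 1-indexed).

With rows in first-appearance order of region, row 4 is region=NW. quarter columns in first-appearance order: q1_2019, q3_2018, q2_2018, q1_2018, q4_2018; column 2 is q3_2018.
Long rows with region=NW, quarter=q3_2018: min(96, 812) = 96.

96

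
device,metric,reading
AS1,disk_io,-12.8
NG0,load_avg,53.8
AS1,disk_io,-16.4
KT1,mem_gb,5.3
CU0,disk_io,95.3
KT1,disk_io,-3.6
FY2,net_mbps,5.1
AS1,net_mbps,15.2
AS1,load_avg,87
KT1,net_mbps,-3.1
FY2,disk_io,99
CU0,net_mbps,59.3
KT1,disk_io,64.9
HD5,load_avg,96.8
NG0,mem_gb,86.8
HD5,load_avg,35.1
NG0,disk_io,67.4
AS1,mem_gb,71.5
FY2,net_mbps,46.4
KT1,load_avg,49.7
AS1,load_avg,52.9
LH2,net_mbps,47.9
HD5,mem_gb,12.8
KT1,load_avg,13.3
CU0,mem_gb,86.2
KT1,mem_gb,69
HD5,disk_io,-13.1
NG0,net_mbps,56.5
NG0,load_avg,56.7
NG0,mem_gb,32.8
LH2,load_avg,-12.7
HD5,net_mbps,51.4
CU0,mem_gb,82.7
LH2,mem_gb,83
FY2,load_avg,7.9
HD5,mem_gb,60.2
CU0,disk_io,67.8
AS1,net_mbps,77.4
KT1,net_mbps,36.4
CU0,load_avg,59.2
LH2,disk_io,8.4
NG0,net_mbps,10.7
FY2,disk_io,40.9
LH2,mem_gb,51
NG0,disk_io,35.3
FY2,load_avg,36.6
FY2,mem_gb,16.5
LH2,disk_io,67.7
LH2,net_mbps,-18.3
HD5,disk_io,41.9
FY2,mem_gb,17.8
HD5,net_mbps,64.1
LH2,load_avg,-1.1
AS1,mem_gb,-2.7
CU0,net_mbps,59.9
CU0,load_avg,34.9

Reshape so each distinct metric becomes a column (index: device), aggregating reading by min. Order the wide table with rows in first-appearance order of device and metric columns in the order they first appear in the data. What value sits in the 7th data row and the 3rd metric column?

With rows in first-appearance order of device, row 7 is device=LH2. metric columns in first-appearance order: disk_io, load_avg, mem_gb, net_mbps; column 3 is mem_gb.
Long rows with device=LH2, metric=mem_gb: min(83, 51) = 51.

51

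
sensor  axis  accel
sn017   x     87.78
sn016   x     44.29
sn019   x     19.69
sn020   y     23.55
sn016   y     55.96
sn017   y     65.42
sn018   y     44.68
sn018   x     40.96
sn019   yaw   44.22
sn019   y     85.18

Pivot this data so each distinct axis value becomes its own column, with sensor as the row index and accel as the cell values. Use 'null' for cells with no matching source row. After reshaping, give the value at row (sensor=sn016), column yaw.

null

No long-format row has sensor=sn016 and axis=yaw, so the cell is null.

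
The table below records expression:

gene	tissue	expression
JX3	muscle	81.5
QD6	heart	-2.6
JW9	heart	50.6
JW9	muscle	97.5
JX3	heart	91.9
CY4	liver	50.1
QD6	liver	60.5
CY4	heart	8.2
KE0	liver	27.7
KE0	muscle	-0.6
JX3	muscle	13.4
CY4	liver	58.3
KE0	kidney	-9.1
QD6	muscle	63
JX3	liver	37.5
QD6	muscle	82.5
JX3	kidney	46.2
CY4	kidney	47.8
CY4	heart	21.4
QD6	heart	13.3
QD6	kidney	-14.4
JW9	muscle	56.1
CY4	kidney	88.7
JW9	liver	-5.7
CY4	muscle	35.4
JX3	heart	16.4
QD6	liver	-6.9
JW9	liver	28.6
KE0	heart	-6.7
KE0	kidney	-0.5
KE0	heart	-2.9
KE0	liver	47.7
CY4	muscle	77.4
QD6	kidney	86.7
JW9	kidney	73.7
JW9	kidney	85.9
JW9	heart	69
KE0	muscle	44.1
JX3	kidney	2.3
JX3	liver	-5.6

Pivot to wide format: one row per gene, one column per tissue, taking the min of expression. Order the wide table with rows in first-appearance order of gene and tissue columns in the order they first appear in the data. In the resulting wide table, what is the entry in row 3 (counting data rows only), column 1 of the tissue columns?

56.1

With rows in first-appearance order of gene, row 3 is gene=JW9. tissue columns in first-appearance order: muscle, heart, liver, kidney; column 1 is muscle.
Long rows with gene=JW9, tissue=muscle: min(97.5, 56.1) = 56.1.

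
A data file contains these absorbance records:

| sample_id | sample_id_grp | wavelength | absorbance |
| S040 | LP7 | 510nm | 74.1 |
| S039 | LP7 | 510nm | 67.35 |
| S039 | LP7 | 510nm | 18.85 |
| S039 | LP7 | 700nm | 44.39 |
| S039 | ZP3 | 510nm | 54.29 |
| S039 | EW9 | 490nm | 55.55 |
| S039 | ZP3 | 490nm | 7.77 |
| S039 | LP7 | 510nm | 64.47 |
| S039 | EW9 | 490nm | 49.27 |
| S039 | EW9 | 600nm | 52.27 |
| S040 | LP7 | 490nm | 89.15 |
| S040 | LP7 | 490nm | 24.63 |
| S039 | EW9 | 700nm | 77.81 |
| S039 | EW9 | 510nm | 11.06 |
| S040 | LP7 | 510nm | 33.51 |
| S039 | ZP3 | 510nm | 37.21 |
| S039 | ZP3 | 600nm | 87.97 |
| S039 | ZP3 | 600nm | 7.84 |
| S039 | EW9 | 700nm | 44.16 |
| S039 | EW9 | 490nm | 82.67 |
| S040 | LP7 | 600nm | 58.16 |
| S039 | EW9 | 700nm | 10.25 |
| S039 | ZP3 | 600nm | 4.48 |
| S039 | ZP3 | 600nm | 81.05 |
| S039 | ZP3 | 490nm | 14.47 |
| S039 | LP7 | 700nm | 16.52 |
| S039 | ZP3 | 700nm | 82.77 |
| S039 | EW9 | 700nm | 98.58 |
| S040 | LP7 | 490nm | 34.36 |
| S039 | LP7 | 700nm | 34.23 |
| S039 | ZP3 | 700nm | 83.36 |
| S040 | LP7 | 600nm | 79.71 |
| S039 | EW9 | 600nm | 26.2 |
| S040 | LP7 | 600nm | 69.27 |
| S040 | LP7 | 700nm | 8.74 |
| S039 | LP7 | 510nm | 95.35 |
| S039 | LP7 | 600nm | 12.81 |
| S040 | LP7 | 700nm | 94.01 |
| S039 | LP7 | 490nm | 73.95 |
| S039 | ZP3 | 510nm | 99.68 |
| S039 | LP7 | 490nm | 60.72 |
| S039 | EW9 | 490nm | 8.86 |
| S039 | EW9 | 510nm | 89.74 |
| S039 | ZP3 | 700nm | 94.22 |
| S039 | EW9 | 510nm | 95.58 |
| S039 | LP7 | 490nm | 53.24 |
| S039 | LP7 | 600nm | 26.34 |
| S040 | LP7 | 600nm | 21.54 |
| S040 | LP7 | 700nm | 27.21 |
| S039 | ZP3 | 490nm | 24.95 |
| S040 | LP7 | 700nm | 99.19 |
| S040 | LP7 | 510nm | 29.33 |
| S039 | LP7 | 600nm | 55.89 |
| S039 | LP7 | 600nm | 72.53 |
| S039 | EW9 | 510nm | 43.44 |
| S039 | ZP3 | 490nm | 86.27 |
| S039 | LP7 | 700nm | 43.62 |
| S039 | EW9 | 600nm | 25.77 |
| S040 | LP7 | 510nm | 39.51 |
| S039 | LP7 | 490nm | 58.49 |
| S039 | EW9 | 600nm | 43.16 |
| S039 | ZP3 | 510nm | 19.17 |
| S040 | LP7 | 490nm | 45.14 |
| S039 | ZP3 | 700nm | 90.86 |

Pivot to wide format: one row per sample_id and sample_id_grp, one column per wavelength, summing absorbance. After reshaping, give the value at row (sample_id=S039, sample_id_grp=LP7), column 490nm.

Rows with sample_id=S039, sample_id_grp=LP7 and wavelength=490nm: absorbance values are 73.95, 60.72, 53.24, 58.49.
73.95 + 60.72 + 53.24 + 58.49 = 246.40.

246.40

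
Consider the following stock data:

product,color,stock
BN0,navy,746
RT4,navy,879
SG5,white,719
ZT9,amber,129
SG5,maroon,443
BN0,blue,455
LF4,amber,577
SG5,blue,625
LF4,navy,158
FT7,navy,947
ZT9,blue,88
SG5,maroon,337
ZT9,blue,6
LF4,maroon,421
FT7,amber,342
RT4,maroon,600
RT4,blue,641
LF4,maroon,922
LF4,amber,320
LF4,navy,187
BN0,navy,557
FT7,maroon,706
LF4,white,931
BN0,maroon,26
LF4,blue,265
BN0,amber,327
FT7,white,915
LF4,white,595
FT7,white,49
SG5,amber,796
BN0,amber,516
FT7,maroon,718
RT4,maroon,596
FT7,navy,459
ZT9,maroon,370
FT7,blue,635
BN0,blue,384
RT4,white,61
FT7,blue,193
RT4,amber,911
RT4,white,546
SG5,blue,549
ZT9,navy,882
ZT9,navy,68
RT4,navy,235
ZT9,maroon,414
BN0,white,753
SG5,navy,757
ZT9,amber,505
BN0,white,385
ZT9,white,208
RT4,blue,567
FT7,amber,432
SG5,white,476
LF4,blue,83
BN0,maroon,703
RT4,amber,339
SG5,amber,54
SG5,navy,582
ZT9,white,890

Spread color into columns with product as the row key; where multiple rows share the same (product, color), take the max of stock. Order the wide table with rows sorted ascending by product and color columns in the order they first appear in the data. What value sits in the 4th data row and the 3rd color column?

911

With rows sorted ascending by product, row 4 is product=RT4. color columns in first-appearance order: navy, white, amber, maroon, blue; column 3 is amber.
Long rows with product=RT4, color=amber: max(911, 339) = 911.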